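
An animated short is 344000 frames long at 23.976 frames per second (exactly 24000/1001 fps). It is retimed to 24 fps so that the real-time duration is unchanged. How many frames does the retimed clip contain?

Target frames = source frames × (target rate / source rate) = 344000 × (24)/(24000/1001) = 344000 × 1001/1000 = 344344.

344344 frames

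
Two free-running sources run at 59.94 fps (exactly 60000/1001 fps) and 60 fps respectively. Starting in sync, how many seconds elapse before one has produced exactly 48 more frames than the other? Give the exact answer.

800.8 seconds

The gap grows by |60 − 60000/1001| = 60/1001 frames per second.
Time for a 48-frame gap: 48 ÷ (60/1001) = 800.8 s.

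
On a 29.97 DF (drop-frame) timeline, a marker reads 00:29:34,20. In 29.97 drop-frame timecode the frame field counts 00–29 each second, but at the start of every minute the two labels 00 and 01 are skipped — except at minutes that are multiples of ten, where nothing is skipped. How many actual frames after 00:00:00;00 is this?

As if non-drop at 30 labels/s: (0 × 3600 + 29 × 60 + 34) × 30 + 20 = 53240.
Minute boundaries passed: 29; those not divisible by 10: 29 − 2 = 27; dropped labels = 2 × 27 = 54.
Actual frame index = 53240 − 54 = 53186.

53186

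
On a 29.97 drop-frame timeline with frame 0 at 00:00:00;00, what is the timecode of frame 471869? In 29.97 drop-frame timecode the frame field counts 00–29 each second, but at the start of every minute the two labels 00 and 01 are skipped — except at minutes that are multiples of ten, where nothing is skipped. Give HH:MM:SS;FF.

04:22:24;21

Each 10-minute DF block holds 10 × 60 × 30 − 9 × 2 = 17982 frames. 471869 ÷ 17982 → 26 full blocks, remainder 4337.
Within the partial block the first minute is 1800 frames and each further minute 1798, so 2 further minute boundaries passed. Total skipped labels = 18 × 26 + 2 × 2 = 472.
Non-drop label index = 471869 + 472 = 472341; at 30 labels/s that is 04:22:24:21, i.e. DF 04:22:24;21.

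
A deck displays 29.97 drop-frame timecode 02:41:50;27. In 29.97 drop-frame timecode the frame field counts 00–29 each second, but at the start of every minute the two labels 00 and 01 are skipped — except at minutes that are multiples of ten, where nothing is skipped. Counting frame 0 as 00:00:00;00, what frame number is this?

291037

As if non-drop at 30 labels/s: (2 × 3600 + 41 × 60 + 50) × 30 + 27 = 291327.
Minute boundaries passed: 161; those not divisible by 10: 161 − 16 = 145; dropped labels = 2 × 145 = 290.
Actual frame index = 291327 − 290 = 291037.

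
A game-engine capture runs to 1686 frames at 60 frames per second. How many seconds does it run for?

28.1 seconds

Running time = 1686 / (60) = 28.1 s.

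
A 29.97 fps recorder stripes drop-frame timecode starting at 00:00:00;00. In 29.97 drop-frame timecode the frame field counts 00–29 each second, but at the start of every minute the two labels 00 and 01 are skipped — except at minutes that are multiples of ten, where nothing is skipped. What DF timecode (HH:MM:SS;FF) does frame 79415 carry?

00:44:09;25

Each 10-minute DF block holds 10 × 60 × 30 − 9 × 2 = 17982 frames. 79415 ÷ 17982 → 4 full blocks, remainder 7487.
Within the partial block the first minute is 1800 frames and each further minute 1798, so 4 further minute boundaries passed. Total skipped labels = 18 × 4 + 2 × 4 = 80.
Non-drop label index = 79415 + 80 = 79495; at 30 labels/s that is 00:44:09:25, i.e. DF 00:44:09;25.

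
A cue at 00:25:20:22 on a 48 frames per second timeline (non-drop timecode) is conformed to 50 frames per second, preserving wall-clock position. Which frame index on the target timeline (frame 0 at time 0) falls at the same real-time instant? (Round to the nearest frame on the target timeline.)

Source frame index: (0×3600 + 25×60 + 20) × 48 + 22 = 72982.
Real time: 72982 / (48) = 36491/24 s.
Target frame: (36491/24) × (50) = 912275/12 ≈ 76022.917 → 76023.

frame 76023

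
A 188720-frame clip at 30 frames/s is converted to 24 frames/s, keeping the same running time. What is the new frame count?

Target frames = source frames × (target rate / source rate) = 188720 × (24)/(30) = 188720 × 4/5 = 150976.

150976 frames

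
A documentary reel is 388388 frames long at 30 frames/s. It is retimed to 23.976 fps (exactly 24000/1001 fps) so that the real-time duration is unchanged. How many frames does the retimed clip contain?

310400 frames

Target frames = source frames × (target rate / source rate) = 388388 × (24000/1001)/(30) = 388388 × 800/1001 = 310400.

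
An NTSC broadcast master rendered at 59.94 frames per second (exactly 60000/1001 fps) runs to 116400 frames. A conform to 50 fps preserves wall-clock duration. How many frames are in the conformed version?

Target frames = source frames × (target rate / source rate) = 116400 × (50)/(60000/1001) = 116400 × 1001/1200 = 97097.

97097 frames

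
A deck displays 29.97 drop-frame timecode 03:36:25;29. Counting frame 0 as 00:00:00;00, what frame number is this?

389189

Complete 10-minute blocks: 21, each 17982 frames → 377622.
Remaining 6 whole minutes in the current block: 1800 + 5 × 1798 = 10790 frames.
Within the current minute: 25 × 30 + 29 − 2 = 777 (labels ;00/;01 skipped at this minute). Total = 377622 + 10790 + 777 = 389189.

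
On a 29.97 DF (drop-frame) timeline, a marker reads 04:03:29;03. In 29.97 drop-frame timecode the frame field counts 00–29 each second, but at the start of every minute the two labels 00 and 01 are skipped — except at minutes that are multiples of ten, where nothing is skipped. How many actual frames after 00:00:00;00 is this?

437835

Complete 10-minute blocks: 24, each 17982 frames → 431568.
Remaining 3 whole minutes in the current block: 1800 + 2 × 1798 = 5396 frames.
Within the current minute: 29 × 30 + 3 − 2 = 871 (labels ;00/;01 skipped at this minute). Total = 431568 + 5396 + 871 = 437835.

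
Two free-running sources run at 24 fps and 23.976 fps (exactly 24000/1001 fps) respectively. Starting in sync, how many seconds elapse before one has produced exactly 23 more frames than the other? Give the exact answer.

23023/24 seconds

The gap grows by |24000/1001 − 24| = 24/1001 frames per second.
Time for a 23-frame gap: 23 ÷ (24/1001) = 23023/24 s.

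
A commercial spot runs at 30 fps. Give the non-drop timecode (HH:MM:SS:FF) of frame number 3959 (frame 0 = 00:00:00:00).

3959 ÷ 30 = 131 full seconds, remainder 29 frames.
131 s = 0 h 2 min 11 s.
Timecode: 00:02:11:29.

00:02:11:29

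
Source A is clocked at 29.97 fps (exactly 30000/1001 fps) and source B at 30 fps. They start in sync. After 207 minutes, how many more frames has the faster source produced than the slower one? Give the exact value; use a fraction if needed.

372600/1001 frames

207 min = 12420 s.
A emits 30000/1001 × 12420 = 372600000/1001 frames; B emits 30 × 12420 = 372600.
Difference = 372600/1001 frames (≈ 372.2278); B is ahead of A.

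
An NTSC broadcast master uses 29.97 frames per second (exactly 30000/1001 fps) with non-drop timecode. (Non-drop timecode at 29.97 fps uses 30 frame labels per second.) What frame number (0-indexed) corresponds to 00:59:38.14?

Total seconds to the label: (0 × 3600 + 59 × 60 + 38) = 3578.
Frame index = 3578 × 30 + 14 = 107354.

frame 107354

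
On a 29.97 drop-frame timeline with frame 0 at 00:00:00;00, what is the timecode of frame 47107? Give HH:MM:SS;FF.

00:26:11;25

Each 10-minute DF block holds 10 × 60 × 30 − 9 × 2 = 17982 frames. 47107 ÷ 17982 → 2 full blocks, remainder 11143.
Within the partial block the first minute is 1800 frames and each further minute 1798, so 6 further minute boundaries passed. Total skipped labels = 18 × 2 + 2 × 6 = 48.
Non-drop label index = 47107 + 48 = 47155; at 30 labels/s that is 00:26:11:25, i.e. DF 00:26:11;25.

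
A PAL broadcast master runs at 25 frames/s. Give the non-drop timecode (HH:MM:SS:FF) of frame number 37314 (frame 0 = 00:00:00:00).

37314 ÷ 25 = 1492 full seconds, remainder 14 frames.
1492 s = 0 h 24 min 52 s.
Timecode: 00:24:52:14.

00:24:52:14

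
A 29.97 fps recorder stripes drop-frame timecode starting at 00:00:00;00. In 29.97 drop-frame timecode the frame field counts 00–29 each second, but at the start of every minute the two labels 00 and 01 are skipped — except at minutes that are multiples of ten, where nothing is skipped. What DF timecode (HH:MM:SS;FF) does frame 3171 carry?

Each 10-minute DF block holds 10 × 60 × 30 − 9 × 2 = 17982 frames. 3171 ÷ 17982 → 0 full blocks, remainder 3171.
Within the partial block the first minute is 1800 frames and each further minute 1798, so 1 further minute boundary passed. Total skipped labels = 18 × 0 + 2 × 1 = 2.
Non-drop label index = 3171 + 2 = 3173; at 30 labels/s that is 00:01:45:23, i.e. DF 00:01:45;23.

00:01:45;23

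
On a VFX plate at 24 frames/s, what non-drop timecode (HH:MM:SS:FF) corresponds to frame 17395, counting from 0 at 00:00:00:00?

17395 ÷ 24 = 724 full seconds, remainder 19 frames.
724 s = 0 h 12 min 4 s.
Timecode: 00:12:04:19.

00:12:04:19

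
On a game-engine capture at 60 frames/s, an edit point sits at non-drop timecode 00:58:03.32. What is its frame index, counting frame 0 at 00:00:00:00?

frame 209012

Total seconds to the label: (0 × 3600 + 58 × 60 + 3) = 3483.
Frame index = 3483 × 60 + 32 = 209012.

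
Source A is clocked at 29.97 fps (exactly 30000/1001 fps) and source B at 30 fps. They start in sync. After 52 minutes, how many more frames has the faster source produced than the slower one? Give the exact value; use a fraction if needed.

52 min = 3120 s.
A emits 30000/1001 × 3120 = 7200000/77 frames; B emits 30 × 3120 = 93600.
Difference = 7200/77 frames (≈ 93.5065); B is ahead of A.

7200/77 frames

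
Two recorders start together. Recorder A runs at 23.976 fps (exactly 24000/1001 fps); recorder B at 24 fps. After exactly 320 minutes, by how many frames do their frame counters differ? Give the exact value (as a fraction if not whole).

320 min = 19200 s.
A emits 24000/1001 × 19200 = 460800000/1001 frames; B emits 24 × 19200 = 460800.
Difference = 460800/1001 frames (≈ 460.3397); B is ahead of A.

460800/1001 frames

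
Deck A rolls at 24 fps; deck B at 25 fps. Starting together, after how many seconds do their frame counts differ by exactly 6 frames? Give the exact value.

6 seconds

The gap grows by |25 − 24| = 1 frame per second.
Time for a 6-frame gap: 6 ÷ (1) = 6 s.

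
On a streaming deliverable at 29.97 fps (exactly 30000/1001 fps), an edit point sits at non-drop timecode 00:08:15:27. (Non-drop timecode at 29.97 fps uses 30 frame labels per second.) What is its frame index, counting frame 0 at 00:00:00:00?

14877

Total seconds to the label: (0 × 3600 + 8 × 60 + 15) = 495.
Frame index = 495 × 30 + 27 = 14877.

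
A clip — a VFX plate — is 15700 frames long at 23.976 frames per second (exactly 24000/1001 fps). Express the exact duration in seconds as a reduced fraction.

Running time = 15700 ÷ (24000/1001) = 15700 × 1001/24000 = 157157/240 s.

157157/240 seconds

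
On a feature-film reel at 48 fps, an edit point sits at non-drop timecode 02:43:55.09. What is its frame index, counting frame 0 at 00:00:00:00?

frame 472089

Total seconds to the label: (2 × 3600 + 43 × 60 + 55) = 9835.
Frame index = 9835 × 48 + 9 = 472089.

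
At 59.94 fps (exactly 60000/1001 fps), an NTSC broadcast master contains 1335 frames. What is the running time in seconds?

Running time = 1335 / (60000/1001) = 22.27225 s.

22.27225 seconds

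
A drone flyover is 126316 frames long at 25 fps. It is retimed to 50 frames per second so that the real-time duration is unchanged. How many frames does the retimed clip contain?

252632 frames

Target frames = source frames × (target rate / source rate) = 126316 × (50)/(25) = 126316 × 2 = 252632.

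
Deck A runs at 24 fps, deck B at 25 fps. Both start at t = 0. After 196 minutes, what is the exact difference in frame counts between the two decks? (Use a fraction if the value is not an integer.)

196 min = 11760 s.
A emits 24 × 11760 = 282240 frames; B emits 25 × 11760 = 294000.
Difference = 11760 frames; B is ahead of A.

11760 frames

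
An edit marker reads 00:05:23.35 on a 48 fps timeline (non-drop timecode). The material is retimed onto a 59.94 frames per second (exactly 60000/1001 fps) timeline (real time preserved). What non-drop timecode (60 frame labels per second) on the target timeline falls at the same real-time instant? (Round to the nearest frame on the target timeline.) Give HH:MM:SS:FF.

00:05:23:24

Source frame index: (0×3600 + 5×60 + 23) × 48 + 35 = 15539.
Real time: 15539 / (48) = 15539/48 s.
Target frame: (15539/48) × (60000/1001) = 19423750/1001 ≈ 19404.346 → 19404.
At 60 labels/s: frame 19404 → 00:05:23:24.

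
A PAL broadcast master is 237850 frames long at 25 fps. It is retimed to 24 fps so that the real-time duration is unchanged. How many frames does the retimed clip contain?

228336 frames

Target frames = source frames × (target rate / source rate) = 237850 × (24)/(25) = 237850 × 24/25 = 228336.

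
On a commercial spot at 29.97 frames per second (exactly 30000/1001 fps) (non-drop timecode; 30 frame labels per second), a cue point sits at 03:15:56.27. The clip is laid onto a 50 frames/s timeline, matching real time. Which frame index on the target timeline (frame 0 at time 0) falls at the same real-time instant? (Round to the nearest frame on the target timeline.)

frame 588433

Source frame index: (3×3600 + 15×60 + 56) × 30 + 27 = 352707.
Real time: 352707 / (30000/1001) = 117686569/10000 s.
Target frame: (117686569/10000) × (50) = 117686569/200 ≈ 588432.845 → 588433.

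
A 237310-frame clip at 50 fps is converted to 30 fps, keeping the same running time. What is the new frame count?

142386 frames

Target frames = source frames × (target rate / source rate) = 237310 × (30)/(50) = 237310 × 3/5 = 142386.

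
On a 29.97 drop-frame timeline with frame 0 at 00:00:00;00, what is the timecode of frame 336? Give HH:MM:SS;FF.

00:00:11;06

Each 10-minute DF block holds 10 × 60 × 30 − 9 × 2 = 17982 frames. 336 ÷ 17982 → 0 full blocks, remainder 336.
Within the partial block the first minute is 1800 frames and each further minute 1798, so 0 further minute boundaries passed. Total skipped labels = 18 × 0 + 2 × 0 = 0.
Non-drop label index = 336 + 0 = 336; at 30 labels/s that is 00:00:11:06, i.e. DF 00:00:11;06.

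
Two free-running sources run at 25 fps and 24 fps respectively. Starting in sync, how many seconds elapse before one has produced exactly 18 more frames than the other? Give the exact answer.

The gap grows by |24 − 25| = 1 frame per second.
Time for a 18-frame gap: 18 ÷ (1) = 18 s.

18 seconds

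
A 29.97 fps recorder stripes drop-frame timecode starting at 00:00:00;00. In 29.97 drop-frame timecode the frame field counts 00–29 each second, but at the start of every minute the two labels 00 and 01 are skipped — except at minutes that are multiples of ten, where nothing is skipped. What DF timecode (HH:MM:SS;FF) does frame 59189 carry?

Each 10-minute DF block holds 10 × 60 × 30 − 9 × 2 = 17982 frames. 59189 ÷ 17982 → 3 full blocks, remainder 5243.
Within the partial block the first minute is 1800 frames and each further minute 1798, so 2 further minute boundaries passed. Total skipped labels = 18 × 3 + 2 × 2 = 58.
Non-drop label index = 59189 + 58 = 59247; at 30 labels/s that is 00:32:54:27, i.e. DF 00:32:54;27.

00:32:54;27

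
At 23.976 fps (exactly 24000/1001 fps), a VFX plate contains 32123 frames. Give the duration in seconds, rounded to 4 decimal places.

Running time = 32123 × 1001/24000 = 32155123/24000 s ≈ 1339.7968 s.

1339.7968 seconds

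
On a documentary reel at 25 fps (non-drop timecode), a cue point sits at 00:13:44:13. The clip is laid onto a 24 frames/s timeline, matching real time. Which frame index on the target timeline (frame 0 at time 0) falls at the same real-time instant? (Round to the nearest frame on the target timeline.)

Source frame index: (0×3600 + 13×60 + 44) × 25 + 13 = 20613.
Real time: 20613 / (25) = 20613/25 s.
Target frame: (20613/25) × (24) = 494712/25 ≈ 19788.480 → 19788.

frame 19788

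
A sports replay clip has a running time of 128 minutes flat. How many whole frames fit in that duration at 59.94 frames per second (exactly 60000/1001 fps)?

128 min = 7680 s.
Frames = 7680 × 60000/1001 = 460800000/1001 ≈ 460339.6603.
Complete frames: 460339.

460339 frames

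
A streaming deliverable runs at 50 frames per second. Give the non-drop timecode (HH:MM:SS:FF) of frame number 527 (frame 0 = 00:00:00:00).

00:00:10:27

527 ÷ 50 = 10 full seconds, remainder 27 frames.
10 s = 0 h 0 min 10 s.
Timecode: 00:00:10:27.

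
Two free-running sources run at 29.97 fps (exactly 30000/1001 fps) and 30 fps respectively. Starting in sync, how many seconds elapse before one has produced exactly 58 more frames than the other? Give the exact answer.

29029/15 seconds

The gap grows by |30 − 30000/1001| = 30/1001 frames per second.
Time for a 58-frame gap: 58 ÷ (30/1001) = 29029/15 s.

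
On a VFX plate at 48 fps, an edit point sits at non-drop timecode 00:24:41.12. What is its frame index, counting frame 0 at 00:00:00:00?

frame 71100

Total seconds to the label: (0 × 3600 + 24 × 60 + 41) = 1481.
Frame index = 1481 × 48 + 12 = 71100.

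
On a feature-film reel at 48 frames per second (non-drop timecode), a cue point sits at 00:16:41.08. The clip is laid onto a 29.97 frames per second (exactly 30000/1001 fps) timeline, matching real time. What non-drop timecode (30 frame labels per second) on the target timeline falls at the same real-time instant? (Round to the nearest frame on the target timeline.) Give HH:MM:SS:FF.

00:16:40:05

Source frame index: (0×3600 + 16×60 + 41) × 48 + 8 = 48056.
Real time: 48056 / (48) = 6007/6 s.
Target frame: (6007/6) × (30000/1001) = 30035000/1001 ≈ 30004.995 → 30005.
At 30 labels/s: frame 30005 → 00:16:40:05.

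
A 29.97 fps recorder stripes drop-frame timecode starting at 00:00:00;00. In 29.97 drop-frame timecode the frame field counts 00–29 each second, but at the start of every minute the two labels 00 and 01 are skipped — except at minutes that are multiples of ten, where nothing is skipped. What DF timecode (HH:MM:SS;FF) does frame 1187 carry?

Each 10-minute DF block holds 10 × 60 × 30 − 9 × 2 = 17982 frames. 1187 ÷ 17982 → 0 full blocks, remainder 1187.
Within the partial block the first minute is 1800 frames and each further minute 1798, so 0 further minute boundaries passed. Total skipped labels = 18 × 0 + 2 × 0 = 0.
Non-drop label index = 1187 + 0 = 1187; at 30 labels/s that is 00:00:39:17, i.e. DF 00:00:39;17.

00:00:39;17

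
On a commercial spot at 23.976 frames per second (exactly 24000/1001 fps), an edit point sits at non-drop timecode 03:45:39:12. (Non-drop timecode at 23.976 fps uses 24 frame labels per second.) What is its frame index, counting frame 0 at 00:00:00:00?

frame 324948

Total seconds to the label: (3 × 3600 + 45 × 60 + 39) = 13539.
Frame index = 13539 × 24 + 12 = 324948.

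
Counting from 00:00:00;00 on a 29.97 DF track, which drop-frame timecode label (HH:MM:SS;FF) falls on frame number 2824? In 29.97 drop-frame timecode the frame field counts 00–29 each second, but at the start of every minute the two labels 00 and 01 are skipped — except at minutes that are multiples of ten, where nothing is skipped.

00:01:34;06

Ten DF minutes hold 17982 frames, so frame 2824 lies in block 0 (frames 0–17981) with 2824 frames into that block.
The block's first minute is 1800 frames and the rest 1798 each; 2824 frames reaches minute 1, so 0 × 18 + 1 × 2 = 2 labels have been skipped so far.
Adding those back, label number 2824 + 2 = 2826 at 30 labels/s is 94 s + 6 f = 0 h 1 min 34 s frame 6, i.e. 00:01:34;06.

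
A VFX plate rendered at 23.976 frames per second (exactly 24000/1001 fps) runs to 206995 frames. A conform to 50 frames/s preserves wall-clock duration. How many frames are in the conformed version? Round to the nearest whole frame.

431671 frames

Frames at target rate = 206995 × (50) / (24000/1001) = 41440399/96 ≈ 431670.823.
Nearest whole frame: 431671.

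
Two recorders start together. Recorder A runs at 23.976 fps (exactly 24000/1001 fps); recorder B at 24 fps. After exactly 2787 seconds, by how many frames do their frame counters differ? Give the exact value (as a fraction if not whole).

66888/1001 frames

A emits 24000/1001 × 2787 = 66888000/1001 frames; B emits 24 × 2787 = 66888.
Difference = 66888/1001 frames (≈ 66.8212); B is ahead of A.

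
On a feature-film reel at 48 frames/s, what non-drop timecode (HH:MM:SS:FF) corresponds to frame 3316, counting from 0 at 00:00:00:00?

00:01:09:04

3316 ÷ 48 = 69 full seconds, remainder 4 frames.
69 s = 0 h 1 min 9 s.
Timecode: 00:01:09:04.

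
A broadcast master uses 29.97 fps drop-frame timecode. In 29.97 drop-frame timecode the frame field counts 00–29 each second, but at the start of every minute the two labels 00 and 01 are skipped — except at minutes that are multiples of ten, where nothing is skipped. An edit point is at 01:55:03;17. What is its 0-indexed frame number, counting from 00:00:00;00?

206899

As if non-drop at 30 labels/s: (1 × 3600 + 55 × 60 + 3) × 30 + 17 = 207107.
Minute boundaries passed: 115; those not divisible by 10: 115 − 11 = 104; dropped labels = 2 × 104 = 208.
Actual frame index = 207107 − 208 = 206899.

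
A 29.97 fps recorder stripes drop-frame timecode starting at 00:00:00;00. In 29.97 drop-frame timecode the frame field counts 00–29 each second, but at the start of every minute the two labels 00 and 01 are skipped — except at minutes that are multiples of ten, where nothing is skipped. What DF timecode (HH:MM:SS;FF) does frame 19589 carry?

00:10:53;17

Each 10-minute DF block holds 10 × 60 × 30 − 9 × 2 = 17982 frames. 19589 ÷ 17982 → 1 full block, remainder 1607.
Within the partial block the first minute is 1800 frames and each further minute 1798, so 0 further minute boundaries passed. Total skipped labels = 18 × 1 + 2 × 0 = 18.
Non-drop label index = 19589 + 18 = 19607; at 30 labels/s that is 00:10:53:17, i.e. DF 00:10:53;17.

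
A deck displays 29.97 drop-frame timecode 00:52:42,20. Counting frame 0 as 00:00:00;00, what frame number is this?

94786

As if non-drop at 30 labels/s: (0 × 3600 + 52 × 60 + 42) × 30 + 20 = 94880.
Minute boundaries passed: 52; those not divisible by 10: 52 − 5 = 47; dropped labels = 2 × 47 = 94.
Actual frame index = 94880 − 94 = 94786.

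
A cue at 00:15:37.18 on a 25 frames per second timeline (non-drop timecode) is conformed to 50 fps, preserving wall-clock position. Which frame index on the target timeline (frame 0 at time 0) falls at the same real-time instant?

frame 46886

Source frame index: (0×3600 + 15×60 + 37) × 25 + 18 = 23443.
Real time: 23443 / (25) = 23443/25 s.
Target frame: (23443/25) × (50) = 46886.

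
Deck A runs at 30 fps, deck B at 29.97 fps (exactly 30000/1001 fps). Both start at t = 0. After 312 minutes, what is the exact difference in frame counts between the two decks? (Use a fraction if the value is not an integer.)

43200/77 frames

312 min = 18720 s.
A emits 30 × 18720 = 561600 frames; B emits 30000/1001 × 18720 = 43200000/77.
Difference = 43200/77 frames (≈ 561.0390); B is behind A.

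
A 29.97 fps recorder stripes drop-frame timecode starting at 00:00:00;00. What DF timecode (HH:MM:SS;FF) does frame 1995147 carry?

18:29:31;15

Each 10-minute DF block holds 10 × 60 × 30 − 9 × 2 = 17982 frames. 1995147 ÷ 17982 → 110 full blocks, remainder 17127.
Within the partial block the first minute is 1800 frames and each further minute 1798, so 9 further minute boundaries passed. Total skipped labels = 18 × 110 + 2 × 9 = 1998.
Non-drop label index = 1995147 + 1998 = 1997145; at 30 labels/s that is 18:29:31:15, i.e. DF 18:29:31;15.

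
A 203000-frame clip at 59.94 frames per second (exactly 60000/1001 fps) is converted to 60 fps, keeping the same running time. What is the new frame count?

203203 frames

Target frames = source frames × (target rate / source rate) = 203000 × (60)/(60000/1001) = 203000 × 1001/1000 = 203203.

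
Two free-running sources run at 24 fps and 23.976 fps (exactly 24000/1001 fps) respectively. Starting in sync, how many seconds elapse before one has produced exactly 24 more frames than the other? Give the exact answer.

The gap grows by |24000/1001 − 24| = 24/1001 frames per second.
Time for a 24-frame gap: 24 ÷ (24/1001) = 1001 s.

1001 seconds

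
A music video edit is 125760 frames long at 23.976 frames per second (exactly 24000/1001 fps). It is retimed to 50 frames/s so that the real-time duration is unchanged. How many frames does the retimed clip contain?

Target frames = source frames × (target rate / source rate) = 125760 × (50)/(24000/1001) = 125760 × 1001/480 = 262262.

262262 frames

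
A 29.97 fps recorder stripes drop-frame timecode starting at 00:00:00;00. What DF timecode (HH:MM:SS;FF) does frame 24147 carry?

00:13:25;21

Ten DF minutes hold 17982 frames, so frame 24147 lies in block 1 (frames 17982–35963) with 6165 frames into that block.
The block's first minute is 1800 frames and the rest 1798 each; 6165 frames reaches minute 3, so 1 × 18 + 3 × 2 = 24 labels have been skipped so far.
Adding those back, label number 24147 + 24 = 24171 at 30 labels/s is 805 s + 21 f = 0 h 13 min 25 s frame 21, i.e. 00:13:25;21.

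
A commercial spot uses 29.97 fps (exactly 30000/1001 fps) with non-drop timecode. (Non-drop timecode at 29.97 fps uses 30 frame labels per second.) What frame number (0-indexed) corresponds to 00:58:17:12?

Total seconds to the label: (0 × 3600 + 58 × 60 + 17) = 3497.
Frame index = 3497 × 30 + 12 = 104922.

104922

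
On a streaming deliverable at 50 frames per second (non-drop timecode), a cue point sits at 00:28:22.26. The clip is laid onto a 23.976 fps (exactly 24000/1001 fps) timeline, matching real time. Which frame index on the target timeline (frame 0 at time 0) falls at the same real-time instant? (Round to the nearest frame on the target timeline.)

frame 40820

Source frame index: (0×3600 + 28×60 + 22) × 50 + 26 = 85126.
Real time: 85126 / (50) = 42563/25 s.
Target frame: (42563/25) × (24000/1001) = 40860480/1001 ≈ 40819.660 → 40820.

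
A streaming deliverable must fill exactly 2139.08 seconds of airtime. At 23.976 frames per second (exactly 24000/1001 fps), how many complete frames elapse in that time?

Frames = 2139.08 × 24000/1001 = 51337920/1001 ≈ 51286.6334.
Complete frames: 51286.

51286 frames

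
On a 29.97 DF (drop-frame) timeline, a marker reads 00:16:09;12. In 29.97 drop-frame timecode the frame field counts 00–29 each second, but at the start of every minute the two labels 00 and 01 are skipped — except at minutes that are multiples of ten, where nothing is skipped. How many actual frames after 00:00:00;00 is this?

As if non-drop at 30 labels/s: (0 × 3600 + 16 × 60 + 9) × 30 + 12 = 29082.
Minute boundaries passed: 16; those not divisible by 10: 16 − 1 = 15; dropped labels = 2 × 15 = 30.
Actual frame index = 29082 − 30 = 29052.

29052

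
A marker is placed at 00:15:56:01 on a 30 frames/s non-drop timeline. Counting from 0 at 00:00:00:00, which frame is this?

Total seconds to the label: (0 × 3600 + 15 × 60 + 56) = 956.
Frame index = 956 × 30 + 1 = 28681.

28681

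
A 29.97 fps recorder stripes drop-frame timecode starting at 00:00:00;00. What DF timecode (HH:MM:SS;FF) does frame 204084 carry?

Ten DF minutes hold 17982 frames, so frame 204084 lies in block 11 (frames 197802–215783) with 6282 frames into that block.
The block's first minute is 1800 frames and the rest 1798 each; 6282 frames reaches minute 3, so 11 × 18 + 3 × 2 = 204 labels have been skipped so far.
Adding those back, label number 204084 + 204 = 204288 at 30 labels/s is 6809 s + 18 f = 1 h 53 min 29 s frame 18, i.e. 01:53:29;18.

01:53:29;18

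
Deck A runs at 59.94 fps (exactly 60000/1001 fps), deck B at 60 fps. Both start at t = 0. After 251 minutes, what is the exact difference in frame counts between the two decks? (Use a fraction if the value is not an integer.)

903600/1001 frames

251 min = 15060 s.
A emits 60000/1001 × 15060 = 903600000/1001 frames; B emits 60 × 15060 = 903600.
Difference = 903600/1001 frames (≈ 902.6973); B is ahead of A.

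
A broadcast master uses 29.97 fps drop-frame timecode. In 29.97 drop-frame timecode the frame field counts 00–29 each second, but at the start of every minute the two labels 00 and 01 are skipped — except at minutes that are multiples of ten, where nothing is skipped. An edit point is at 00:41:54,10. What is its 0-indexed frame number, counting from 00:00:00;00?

75356

Complete 10-minute blocks: 4, each 17982 frames → 71928.
Remaining 1 whole minute in the current block: 1800 + 0 × 1798 = 1800 frames.
Within the current minute: 54 × 30 + 10 − 2 = 1628 (labels ;00/;01 skipped at this minute). Total = 71928 + 1800 + 1628 = 75356.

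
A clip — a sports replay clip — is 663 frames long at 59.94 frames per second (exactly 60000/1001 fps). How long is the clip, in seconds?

11.06105 seconds

Running time = 663 / (60000/1001) = 11.06105 s.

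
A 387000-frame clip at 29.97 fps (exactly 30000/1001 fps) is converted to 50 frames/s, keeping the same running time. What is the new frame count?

645645 frames

Target frames = source frames × (target rate / source rate) = 387000 × (50)/(30000/1001) = 387000 × 1001/600 = 645645.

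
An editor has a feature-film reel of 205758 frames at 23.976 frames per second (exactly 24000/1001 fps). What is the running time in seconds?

Running time = 205758 / (24000/1001) = 8581.82325 s.

8581.82325 seconds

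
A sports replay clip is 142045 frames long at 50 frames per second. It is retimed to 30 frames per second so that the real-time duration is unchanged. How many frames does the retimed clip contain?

Target frames = source frames × (target rate / source rate) = 142045 × (30)/(50) = 142045 × 3/5 = 85227.

85227 frames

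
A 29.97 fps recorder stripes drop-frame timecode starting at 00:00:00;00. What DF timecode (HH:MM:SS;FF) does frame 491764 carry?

04:33:28;16

Ten DF minutes hold 17982 frames, so frame 491764 lies in block 27 (frames 485514–503495) with 6250 frames into that block.
The block's first minute is 1800 frames and the rest 1798 each; 6250 frames reaches minute 3, so 27 × 18 + 3 × 2 = 492 labels have been skipped so far.
Adding those back, label number 491764 + 492 = 492256 at 30 labels/s is 16408 s + 16 f = 4 h 33 min 28 s frame 16, i.e. 04:33:28;16.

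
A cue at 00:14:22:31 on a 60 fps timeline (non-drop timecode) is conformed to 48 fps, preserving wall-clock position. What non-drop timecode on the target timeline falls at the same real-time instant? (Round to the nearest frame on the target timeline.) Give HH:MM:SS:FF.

Source frame index: (0×3600 + 14×60 + 22) × 60 + 31 = 51751.
Real time: 51751 / (60) = 51751/60 s.
Target frame: (51751/60) × (48) = 207004/5 ≈ 41400.800 → 41401.
At 48 labels/s: frame 41401 → 00:14:22:25.

00:14:22:25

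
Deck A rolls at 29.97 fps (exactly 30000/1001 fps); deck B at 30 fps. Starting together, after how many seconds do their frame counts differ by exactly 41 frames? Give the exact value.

The gap grows by |30 − 30000/1001| = 30/1001 frames per second.
Time for a 41-frame gap: 41 ÷ (30/1001) = 41041/30 s.

41041/30 seconds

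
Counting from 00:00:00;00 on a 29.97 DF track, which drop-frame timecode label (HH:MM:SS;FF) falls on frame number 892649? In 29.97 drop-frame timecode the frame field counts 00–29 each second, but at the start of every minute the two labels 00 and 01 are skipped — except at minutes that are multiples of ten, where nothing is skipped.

Ten DF minutes hold 17982 frames, so frame 892649 lies in block 49 (frames 881118–899099) with 11531 frames into that block.
The block's first minute is 1800 frames and the rest 1798 each; 11531 frames reaches minute 6, so 49 × 18 + 6 × 2 = 894 labels have been skipped so far.
Adding those back, label number 892649 + 894 = 893543 at 30 labels/s is 29784 s + 23 f = 8 h 16 min 24 s frame 23, i.e. 08:16:24;23.

08:16:24;23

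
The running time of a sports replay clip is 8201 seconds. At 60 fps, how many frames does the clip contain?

492060 frames

Frames = 8201 × 60 = 492060.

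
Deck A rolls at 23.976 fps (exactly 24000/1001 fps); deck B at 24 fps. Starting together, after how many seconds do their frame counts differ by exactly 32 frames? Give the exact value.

The gap grows by |24 − 24000/1001| = 24/1001 frames per second.
Time for a 32-frame gap: 32 ÷ (24/1001) = 4004/3 s.

4004/3 seconds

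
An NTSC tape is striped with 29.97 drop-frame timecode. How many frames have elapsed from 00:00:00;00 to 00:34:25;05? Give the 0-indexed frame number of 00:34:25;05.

Complete 10-minute blocks: 3, each 17982 frames → 53946.
Remaining 4 whole minutes in the current block: 1800 + 3 × 1798 = 7194 frames.
Within the current minute: 25 × 30 + 5 − 2 = 753 (labels ;00/;01 skipped at this minute). Total = 53946 + 7194 + 753 = 61893.

61893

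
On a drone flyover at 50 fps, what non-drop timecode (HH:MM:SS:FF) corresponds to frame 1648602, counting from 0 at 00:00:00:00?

1648602 ÷ 50 = 32972 full seconds, remainder 2 frames.
32972 s = 9 h 9 min 32 s.
Timecode: 09:09:32:02.

09:09:32:02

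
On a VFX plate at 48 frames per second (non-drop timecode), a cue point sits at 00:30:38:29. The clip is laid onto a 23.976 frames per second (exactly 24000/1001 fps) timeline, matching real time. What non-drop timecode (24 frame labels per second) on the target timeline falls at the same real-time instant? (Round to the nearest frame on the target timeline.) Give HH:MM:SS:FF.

Source frame index: (0×3600 + 30×60 + 38) × 48 + 29 = 88253.
Real time: 88253 / (48) = 88253/48 s.
Target frame: (88253/48) × (24000/1001) = 4011500/91 ≈ 44082.418 → 44082.
At 24 labels/s: frame 44082 → 00:30:36:18.

00:30:36:18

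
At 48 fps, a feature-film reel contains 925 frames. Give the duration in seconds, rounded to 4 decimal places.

19.2708 seconds

Running time = 925 × 1/48 = 925/48 s ≈ 19.2708 s.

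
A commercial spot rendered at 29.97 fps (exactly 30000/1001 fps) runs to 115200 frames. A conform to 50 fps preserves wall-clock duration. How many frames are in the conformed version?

Target frames = source frames × (target rate / source rate) = 115200 × (50)/(30000/1001) = 115200 × 1001/600 = 192192.

192192 frames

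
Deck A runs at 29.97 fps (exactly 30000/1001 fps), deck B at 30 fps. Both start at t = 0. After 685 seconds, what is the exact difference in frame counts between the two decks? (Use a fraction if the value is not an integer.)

20550/1001 frames

A emits 30000/1001 × 685 = 20550000/1001 frames; B emits 30 × 685 = 20550.
Difference = 20550/1001 frames (≈ 20.5295); B is ahead of A.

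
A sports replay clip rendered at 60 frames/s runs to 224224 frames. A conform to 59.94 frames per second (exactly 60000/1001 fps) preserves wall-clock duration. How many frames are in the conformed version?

Target frames = source frames × (target rate / source rate) = 224224 × (60000/1001)/(60) = 224224 × 1000/1001 = 224000.

224000 frames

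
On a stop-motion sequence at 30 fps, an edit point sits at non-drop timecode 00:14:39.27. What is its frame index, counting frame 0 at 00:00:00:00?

Total seconds to the label: (0 × 3600 + 14 × 60 + 39) = 879.
Frame index = 879 × 30 + 27 = 26397.

frame 26397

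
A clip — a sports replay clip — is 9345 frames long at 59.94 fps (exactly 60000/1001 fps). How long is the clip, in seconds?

155.90575 seconds

Running time = 9345 / (60000/1001) = 155.90575 s.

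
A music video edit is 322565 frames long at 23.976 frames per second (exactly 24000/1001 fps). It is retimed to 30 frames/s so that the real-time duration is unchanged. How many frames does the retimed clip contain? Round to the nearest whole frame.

Frames at target rate = 322565 × (30) / (24000/1001) = 64577513/160 ≈ 403609.456.
Nearest whole frame: 403609.

403609 frames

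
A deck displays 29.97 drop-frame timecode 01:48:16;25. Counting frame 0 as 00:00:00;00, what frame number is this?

Complete 10-minute blocks: 10, each 17982 frames → 179820.
Remaining 8 whole minutes in the current block: 1800 + 7 × 1798 = 14386 frames.
Within the current minute: 16 × 30 + 25 − 2 = 503 (labels ;00/;01 skipped at this minute). Total = 179820 + 14386 + 503 = 194709.

194709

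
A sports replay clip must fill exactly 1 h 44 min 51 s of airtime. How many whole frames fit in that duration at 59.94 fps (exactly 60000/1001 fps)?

1 h 44 min 51 s = 6291 s.
Frames = 6291 × 60000/1001 = 377460000/1001 ≈ 377082.9171.
Complete frames: 377082.

377082 frames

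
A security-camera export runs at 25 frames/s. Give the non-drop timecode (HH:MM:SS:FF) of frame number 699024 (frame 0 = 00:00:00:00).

699024 ÷ 25 = 27960 full seconds, remainder 24 frames.
27960 s = 7 h 46 min 0 s.
Timecode: 07:46:00:24.

07:46:00:24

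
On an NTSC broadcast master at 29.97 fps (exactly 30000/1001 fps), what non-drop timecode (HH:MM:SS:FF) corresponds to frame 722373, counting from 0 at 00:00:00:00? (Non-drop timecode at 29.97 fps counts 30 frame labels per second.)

06:41:19:03

722373 ÷ 30 = 24079 full seconds, remainder 3 frames.
24079 s = 6 h 41 min 19 s.
Timecode: 06:41:19:03.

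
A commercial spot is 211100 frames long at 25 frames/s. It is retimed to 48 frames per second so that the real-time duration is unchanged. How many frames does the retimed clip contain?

405312 frames

Target frames = source frames × (target rate / source rate) = 211100 × (48)/(25) = 211100 × 48/25 = 405312.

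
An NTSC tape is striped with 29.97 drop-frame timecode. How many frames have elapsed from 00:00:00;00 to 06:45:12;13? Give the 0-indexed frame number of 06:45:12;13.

728643

Complete 10-minute blocks: 40, each 17982 frames → 719280.
Remaining 5 whole minutes in the current block: 1800 + 4 × 1798 = 8992 frames.
Within the current minute: 12 × 30 + 13 − 2 = 371 (labels ;00/;01 skipped at this minute). Total = 719280 + 8992 + 371 = 728643.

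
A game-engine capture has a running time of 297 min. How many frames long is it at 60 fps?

1069200 frames

297 min = 17820 s.
Frames = 17820 × 60 = 1069200.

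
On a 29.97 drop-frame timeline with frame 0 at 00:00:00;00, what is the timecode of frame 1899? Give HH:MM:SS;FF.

Ten DF minutes hold 17982 frames, so frame 1899 lies in block 0 (frames 0–17981) with 1899 frames into that block.
The block's first minute is 1800 frames and the rest 1798 each; 1899 frames reaches minute 1, so 0 × 18 + 1 × 2 = 2 labels have been skipped so far.
Adding those back, label number 1899 + 2 = 1901 at 30 labels/s is 63 s + 11 f = 0 h 1 min 3 s frame 11, i.e. 00:01:03;11.

00:01:03;11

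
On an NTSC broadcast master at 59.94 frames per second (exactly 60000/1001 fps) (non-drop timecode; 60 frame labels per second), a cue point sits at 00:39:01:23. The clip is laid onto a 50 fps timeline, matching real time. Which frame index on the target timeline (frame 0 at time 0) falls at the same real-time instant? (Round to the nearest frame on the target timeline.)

frame 117186

Source frame index: (0×3600 + 39×60 + 1) × 60 + 23 = 140483.
Real time: 140483 / (60000/1001) = 140623483/60000 s.
Target frame: (140623483/60000) × (50) = 140623483/1200 ≈ 117186.236 → 117186.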